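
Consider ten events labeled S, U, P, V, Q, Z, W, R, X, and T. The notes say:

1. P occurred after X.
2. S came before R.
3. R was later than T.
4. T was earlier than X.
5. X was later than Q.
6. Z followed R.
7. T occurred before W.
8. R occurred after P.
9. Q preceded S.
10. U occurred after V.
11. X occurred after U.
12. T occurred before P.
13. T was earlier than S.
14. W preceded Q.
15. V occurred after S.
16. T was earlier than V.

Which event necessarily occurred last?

Every other event has a chain of constraints placing it before Z, so Z is last.

Z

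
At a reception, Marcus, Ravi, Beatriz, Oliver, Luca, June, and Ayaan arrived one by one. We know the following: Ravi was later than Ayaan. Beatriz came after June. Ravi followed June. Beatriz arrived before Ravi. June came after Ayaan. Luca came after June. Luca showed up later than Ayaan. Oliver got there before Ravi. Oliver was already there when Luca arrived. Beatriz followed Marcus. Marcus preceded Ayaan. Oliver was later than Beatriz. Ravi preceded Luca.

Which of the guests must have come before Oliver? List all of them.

Ayaan, Beatriz, June, Marcus

Directly stated before Oliver: Beatriz.
Ayaan reaches Oliver via Ayaan → June → Beatriz → Oliver.
June reaches Oliver via June → Beatriz → Oliver.
Marcus reaches Oliver via Marcus → Beatriz → Oliver.
No chain forces Ravi (or any of the others) ahead of Oliver.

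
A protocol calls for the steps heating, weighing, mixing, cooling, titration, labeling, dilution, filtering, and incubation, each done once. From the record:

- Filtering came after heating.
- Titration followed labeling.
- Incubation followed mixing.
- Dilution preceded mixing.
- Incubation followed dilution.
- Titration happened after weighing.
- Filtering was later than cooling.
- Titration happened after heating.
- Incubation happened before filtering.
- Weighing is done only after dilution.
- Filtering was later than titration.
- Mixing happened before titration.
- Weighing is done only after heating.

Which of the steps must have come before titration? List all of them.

Directly stated before titration: heating, labeling, mixing, and weighing.
Dilution reaches titration via dilution → mixing → titration.
No chain forces incubation (or any of the others) ahead of titration.

dilution, heating, labeling, mixing, weighing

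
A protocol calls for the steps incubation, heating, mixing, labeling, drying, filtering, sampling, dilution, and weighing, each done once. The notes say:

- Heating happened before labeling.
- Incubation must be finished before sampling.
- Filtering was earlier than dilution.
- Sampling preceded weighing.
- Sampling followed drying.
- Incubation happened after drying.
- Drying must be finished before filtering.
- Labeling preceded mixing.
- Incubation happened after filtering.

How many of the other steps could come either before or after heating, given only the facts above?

Forced after heating: labeling and mixing.
That leaves dilution, drying, filtering, incubation, sampling, and weighing with no forced order relative to heating — 6.

6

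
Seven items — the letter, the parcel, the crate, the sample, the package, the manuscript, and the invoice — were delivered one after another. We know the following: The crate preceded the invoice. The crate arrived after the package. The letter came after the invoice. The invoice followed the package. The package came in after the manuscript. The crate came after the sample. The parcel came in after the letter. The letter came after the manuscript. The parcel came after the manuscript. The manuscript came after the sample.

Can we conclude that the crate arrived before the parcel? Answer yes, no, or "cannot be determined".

yes

Chain the constraints: the crate → the invoice → the letter → the parcel. Each link is directly stated, so the crate comes before the parcel.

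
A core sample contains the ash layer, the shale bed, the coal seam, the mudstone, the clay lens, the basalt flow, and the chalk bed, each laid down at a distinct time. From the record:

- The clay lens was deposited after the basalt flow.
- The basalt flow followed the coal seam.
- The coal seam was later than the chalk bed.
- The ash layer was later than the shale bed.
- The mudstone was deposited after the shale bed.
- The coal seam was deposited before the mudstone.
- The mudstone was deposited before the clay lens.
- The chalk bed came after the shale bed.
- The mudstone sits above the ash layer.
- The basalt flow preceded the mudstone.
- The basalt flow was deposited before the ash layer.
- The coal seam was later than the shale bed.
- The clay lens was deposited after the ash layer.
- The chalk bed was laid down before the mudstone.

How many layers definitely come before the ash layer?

Directly stated before the ash layer: the basalt flow and the shale bed.
The chalk bed reaches the ash layer via the chalk bed → the coal seam → the basalt flow → the ash layer.
The coal seam reaches the ash layer via the coal seam → the basalt flow → the ash layer.
That's the basalt flow, the chalk bed, the coal seam, and the shale bed — 4 in all.

4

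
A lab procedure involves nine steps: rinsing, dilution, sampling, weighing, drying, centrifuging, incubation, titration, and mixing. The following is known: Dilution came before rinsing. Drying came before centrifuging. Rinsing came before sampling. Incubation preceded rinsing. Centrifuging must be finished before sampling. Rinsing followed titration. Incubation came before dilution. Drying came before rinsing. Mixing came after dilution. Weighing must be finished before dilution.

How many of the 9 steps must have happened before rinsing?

5

Directly stated before rinsing: dilution, drying, incubation, and titration.
Weighing reaches rinsing via weighing → dilution → rinsing.
No chain forces mixing (or any of the others) ahead of rinsing.
That's dilution, drying, incubation, titration, and weighing — 5 in all.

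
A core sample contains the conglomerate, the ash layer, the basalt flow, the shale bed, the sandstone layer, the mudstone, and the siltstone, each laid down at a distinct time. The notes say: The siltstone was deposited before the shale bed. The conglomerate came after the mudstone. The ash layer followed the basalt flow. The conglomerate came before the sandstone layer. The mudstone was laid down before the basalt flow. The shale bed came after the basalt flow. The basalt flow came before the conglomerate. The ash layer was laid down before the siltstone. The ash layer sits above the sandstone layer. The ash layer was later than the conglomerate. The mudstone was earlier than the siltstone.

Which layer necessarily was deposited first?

the mudstone

The mudstone has a chain of constraints placing it before every other layer, so the mudstone must be first.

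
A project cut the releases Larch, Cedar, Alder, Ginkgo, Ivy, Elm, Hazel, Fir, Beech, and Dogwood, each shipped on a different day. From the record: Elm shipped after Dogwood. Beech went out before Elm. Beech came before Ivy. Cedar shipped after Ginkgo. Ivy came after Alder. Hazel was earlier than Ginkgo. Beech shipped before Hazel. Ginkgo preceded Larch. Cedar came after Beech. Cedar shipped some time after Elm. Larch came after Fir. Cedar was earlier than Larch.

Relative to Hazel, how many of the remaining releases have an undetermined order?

5

Forced before Hazel: Beech; forced after Hazel: Cedar, Ginkgo, and Larch.
That leaves Alder, Dogwood, Elm, Fir, and Ivy with no forced order relative to Hazel — 5.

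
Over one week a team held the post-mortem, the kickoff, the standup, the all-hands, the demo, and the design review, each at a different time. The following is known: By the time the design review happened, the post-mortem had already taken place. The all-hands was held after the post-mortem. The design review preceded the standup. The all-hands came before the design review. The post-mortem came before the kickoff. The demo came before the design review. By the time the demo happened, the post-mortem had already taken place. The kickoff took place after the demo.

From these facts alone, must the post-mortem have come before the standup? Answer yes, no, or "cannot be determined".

yes

Chain the constraints: the post-mortem → the design review → the standup. Each link is directly stated, so the post-mortem comes before the standup.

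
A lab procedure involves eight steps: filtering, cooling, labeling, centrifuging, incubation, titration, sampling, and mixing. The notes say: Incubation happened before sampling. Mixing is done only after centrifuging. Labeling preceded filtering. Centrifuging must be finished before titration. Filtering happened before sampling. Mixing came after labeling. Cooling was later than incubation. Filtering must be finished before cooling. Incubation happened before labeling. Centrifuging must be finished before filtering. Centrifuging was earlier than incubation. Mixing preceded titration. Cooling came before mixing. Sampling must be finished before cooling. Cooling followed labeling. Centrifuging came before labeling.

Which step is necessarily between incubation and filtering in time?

Tracing the constraints gives incubation → labeling → filtering, so labeling sits after incubation and before filtering.
No other step is forced both after incubation and before filtering.

labeling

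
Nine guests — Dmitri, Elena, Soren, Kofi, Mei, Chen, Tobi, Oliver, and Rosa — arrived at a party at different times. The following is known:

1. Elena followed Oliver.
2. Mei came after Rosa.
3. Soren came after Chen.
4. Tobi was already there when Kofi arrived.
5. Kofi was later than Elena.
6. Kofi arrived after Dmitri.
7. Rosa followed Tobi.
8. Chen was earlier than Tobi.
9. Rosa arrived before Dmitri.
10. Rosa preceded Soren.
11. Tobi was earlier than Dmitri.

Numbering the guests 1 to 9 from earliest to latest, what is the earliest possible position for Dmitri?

Chen, Rosa, and Tobi must all come before Dmitri — 3 forced predecessors.
Nothing else is forced ahead of Dmitri, so their earliest slot is position 3 + 1 = 4.

4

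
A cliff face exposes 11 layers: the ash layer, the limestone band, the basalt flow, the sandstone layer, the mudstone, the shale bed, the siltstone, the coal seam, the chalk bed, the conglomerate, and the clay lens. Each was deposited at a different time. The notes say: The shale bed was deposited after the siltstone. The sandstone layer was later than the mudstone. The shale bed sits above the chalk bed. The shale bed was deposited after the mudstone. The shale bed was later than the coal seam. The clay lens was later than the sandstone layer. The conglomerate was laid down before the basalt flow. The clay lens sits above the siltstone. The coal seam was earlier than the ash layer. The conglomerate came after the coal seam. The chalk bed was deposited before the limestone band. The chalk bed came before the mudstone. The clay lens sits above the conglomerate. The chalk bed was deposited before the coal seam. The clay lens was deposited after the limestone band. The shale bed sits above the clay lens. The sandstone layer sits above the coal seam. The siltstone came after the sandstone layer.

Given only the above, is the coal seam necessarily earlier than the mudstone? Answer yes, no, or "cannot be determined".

No chain of stated constraints runs from the coal seam to the mudstone, and none runs from the mudstone to the coal seam either.
So the relative order of the coal seam and the mudstone is not fixed by the given facts.

cannot be determined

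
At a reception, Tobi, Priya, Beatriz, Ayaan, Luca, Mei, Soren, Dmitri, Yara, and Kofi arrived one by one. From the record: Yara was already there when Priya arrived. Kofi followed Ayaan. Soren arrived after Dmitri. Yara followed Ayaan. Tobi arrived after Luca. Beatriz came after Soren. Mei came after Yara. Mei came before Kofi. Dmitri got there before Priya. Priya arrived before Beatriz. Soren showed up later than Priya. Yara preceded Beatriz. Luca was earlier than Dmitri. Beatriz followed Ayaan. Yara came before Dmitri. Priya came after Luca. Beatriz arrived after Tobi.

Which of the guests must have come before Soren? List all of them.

Ayaan, Dmitri, Luca, Priya, Yara

Directly stated before Soren: Dmitri and Priya.
Ayaan reaches Soren via Ayaan → Yara → Priya → Soren.
Luca reaches Soren via Luca → Dmitri → Soren.
Yara reaches Soren via Yara → Priya → Soren.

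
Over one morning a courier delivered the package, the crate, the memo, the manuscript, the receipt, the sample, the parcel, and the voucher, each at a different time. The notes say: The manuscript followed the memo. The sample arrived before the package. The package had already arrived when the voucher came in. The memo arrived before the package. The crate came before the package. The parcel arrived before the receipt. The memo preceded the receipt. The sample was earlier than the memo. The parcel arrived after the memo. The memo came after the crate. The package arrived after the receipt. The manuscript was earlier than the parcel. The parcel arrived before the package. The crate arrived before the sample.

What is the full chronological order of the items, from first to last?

The constraints fix every adjacent pair, so only one ordering works:
the crate → the sample → the memo → the manuscript → the parcel → the receipt → the package → the voucher.

the crate, the sample, the memo, the manuscript, the parcel, the receipt, the package, the voucher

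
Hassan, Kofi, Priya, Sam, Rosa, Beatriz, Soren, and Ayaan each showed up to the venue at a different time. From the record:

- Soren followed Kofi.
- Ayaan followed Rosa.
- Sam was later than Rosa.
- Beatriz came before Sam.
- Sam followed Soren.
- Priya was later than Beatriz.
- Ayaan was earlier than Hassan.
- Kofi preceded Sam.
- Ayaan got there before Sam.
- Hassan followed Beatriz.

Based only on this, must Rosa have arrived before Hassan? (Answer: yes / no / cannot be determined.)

Chain the constraints: Rosa → Ayaan → Hassan. Each link is directly stated, so Rosa comes before Hassan.

yes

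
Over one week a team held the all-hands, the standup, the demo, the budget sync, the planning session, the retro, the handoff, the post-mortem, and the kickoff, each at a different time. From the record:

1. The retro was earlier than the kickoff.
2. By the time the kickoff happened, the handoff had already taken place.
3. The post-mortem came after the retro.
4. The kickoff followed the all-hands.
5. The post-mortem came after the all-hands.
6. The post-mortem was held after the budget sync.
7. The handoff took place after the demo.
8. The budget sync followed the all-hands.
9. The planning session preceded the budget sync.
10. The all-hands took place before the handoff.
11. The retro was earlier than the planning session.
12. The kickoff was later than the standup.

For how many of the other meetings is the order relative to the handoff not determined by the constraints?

5

Forced before the handoff: the all-hands and the demo; forced after the handoff: the kickoff.
That leaves the budget sync, the planning session, the post-mortem, the retro, and the standup with no forced order relative to the handoff — 5.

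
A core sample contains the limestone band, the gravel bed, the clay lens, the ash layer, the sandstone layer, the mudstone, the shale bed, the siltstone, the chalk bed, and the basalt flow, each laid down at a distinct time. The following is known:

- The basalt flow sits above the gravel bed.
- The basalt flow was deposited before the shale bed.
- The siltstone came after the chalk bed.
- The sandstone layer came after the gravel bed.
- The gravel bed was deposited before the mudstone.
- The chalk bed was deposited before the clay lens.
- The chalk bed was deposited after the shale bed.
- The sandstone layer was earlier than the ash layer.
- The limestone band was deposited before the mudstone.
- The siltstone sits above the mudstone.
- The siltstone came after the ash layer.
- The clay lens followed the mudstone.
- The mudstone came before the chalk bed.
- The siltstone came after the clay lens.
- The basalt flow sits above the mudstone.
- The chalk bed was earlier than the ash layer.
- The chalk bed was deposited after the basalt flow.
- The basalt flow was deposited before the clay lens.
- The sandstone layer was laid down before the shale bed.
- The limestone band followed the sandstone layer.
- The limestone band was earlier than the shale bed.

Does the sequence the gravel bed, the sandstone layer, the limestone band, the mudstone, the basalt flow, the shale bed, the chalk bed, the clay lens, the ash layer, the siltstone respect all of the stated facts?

Check each stated constraint against the proposed order — e.g. the mudstone is ahead of the siltstone; the sandstone layer is ahead of the ash layer. Every pair is in the required order; nothing is violated.

yes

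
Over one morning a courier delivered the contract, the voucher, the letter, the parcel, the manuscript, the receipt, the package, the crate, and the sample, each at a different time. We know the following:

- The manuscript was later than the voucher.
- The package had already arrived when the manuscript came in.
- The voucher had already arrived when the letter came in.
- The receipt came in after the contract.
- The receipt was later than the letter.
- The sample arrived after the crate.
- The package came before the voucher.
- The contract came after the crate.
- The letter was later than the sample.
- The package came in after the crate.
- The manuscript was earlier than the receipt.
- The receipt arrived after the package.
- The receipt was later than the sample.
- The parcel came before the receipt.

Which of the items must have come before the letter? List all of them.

Directly stated before the letter: the sample and the voucher.
The crate reaches the letter via the crate → the sample → the letter.
The package reaches the letter via the package → the voucher → the letter.

the crate, the package, the sample, the voucher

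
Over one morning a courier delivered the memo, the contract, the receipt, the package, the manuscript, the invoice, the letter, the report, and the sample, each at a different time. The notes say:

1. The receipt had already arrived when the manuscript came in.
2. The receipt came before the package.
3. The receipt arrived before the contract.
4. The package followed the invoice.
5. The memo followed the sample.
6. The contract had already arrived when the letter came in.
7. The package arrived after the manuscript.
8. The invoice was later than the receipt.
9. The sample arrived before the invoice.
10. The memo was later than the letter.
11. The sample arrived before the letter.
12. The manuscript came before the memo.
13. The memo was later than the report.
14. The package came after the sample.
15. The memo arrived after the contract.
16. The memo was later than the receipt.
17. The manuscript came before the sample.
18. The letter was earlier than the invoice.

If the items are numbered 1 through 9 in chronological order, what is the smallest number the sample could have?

3

The manuscript and the receipt must both come before the sample — 2 forced predecessors.
Nothing else is forced ahead of the sample, so its earliest slot is position 2 + 1 = 3.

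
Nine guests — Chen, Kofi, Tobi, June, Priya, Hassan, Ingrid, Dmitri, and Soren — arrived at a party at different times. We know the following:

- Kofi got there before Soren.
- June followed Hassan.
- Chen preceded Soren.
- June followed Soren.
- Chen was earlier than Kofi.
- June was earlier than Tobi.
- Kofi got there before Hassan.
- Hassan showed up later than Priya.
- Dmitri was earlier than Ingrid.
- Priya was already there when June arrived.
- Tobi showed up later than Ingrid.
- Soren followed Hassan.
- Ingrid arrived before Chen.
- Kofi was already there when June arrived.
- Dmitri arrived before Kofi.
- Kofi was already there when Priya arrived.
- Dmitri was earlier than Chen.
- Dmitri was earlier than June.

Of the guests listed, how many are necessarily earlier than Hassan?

Directly stated before Hassan: Kofi and Priya.
Chen reaches Hassan via Chen → Kofi → Hassan.
Dmitri reaches Hassan via Dmitri → Kofi → Hassan.
Ingrid reaches Hassan via Ingrid → Chen → Kofi → Hassan.
That's Chen, Dmitri, Ingrid, Kofi, and Priya — 5 in all.

5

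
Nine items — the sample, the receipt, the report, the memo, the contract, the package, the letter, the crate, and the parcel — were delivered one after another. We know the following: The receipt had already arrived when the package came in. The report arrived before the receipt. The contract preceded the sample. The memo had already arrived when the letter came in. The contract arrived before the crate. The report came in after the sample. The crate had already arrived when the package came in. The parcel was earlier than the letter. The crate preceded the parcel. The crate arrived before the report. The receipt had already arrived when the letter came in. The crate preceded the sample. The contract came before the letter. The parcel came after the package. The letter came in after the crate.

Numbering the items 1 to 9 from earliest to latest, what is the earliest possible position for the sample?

3

The contract and the crate must both come before the sample — 2 forced predecessors.
Nothing else is forced ahead of the sample, so its earliest slot is position 2 + 1 = 3.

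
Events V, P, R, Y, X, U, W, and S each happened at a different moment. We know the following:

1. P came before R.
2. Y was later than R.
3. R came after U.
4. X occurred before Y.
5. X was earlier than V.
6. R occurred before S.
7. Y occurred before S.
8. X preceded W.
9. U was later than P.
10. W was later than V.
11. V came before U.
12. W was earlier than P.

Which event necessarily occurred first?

X

X has a chain of constraints placing it before every other event, so X must be first.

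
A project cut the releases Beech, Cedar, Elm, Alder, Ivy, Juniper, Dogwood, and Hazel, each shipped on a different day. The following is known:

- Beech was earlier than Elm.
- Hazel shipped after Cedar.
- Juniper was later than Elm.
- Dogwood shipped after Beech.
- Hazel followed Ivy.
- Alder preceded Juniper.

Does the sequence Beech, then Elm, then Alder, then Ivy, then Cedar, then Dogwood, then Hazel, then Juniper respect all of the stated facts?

yes

Check each stated constraint against the proposed order — e.g. Beech is ahead of Dogwood; Elm is ahead of Juniper. Every pair is in the required order; nothing is violated.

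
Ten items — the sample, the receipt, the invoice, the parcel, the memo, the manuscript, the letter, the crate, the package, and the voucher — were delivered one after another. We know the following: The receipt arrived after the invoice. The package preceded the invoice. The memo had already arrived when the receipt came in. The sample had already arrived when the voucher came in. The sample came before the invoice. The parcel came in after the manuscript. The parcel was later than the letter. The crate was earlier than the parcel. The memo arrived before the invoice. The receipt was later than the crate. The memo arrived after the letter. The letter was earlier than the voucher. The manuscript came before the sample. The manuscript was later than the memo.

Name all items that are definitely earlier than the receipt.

Directly stated before the receipt: the crate, the invoice, and the memo.
The letter reaches the receipt via the letter → the memo → the receipt.
The manuscript reaches the receipt via the manuscript → the sample → the invoice → the receipt.
The package reaches the receipt via the package → the invoice → the receipt.
Likewise the sample reaches the receipt by chaining the stated constraints.
No chain forces the voucher (or any of the others) ahead of the receipt.

the crate, the invoice, the letter, the manuscript, the memo, the package, the sample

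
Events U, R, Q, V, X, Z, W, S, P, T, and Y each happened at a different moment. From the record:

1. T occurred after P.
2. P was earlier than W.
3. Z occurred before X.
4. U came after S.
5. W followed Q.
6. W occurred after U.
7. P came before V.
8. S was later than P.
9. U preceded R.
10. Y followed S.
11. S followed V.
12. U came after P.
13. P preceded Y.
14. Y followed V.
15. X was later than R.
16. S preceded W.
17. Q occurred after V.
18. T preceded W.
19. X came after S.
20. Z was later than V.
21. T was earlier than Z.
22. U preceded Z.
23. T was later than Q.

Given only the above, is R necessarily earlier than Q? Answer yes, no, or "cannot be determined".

No chain of stated constraints runs from R to Q, and none runs from Q to R either.
So the relative order of R and Q is not fixed by the given facts.

cannot be determined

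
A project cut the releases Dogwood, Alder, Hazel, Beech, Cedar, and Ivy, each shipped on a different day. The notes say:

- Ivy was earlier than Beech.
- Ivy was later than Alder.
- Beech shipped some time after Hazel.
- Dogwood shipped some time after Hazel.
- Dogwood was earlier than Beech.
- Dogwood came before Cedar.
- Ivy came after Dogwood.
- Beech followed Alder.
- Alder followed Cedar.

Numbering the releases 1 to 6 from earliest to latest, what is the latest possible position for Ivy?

Ivy must come before Beech — 1 release forced after it.
Everything else can be placed before Ivy in some valid order, so Ivy can sit as late as position 6 − 1 = 5.

5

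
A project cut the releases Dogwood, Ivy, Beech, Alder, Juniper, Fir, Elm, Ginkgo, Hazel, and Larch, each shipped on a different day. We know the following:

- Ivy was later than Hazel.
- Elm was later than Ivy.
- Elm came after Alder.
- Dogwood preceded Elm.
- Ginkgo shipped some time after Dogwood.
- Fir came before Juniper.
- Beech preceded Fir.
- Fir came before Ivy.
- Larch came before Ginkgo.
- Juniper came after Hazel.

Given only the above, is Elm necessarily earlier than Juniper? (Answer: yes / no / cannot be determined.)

cannot be determined

No chain of stated constraints runs from Elm to Juniper, and none runs from Juniper to Elm either.
So the relative order of Elm and Juniper is not fixed by the given facts.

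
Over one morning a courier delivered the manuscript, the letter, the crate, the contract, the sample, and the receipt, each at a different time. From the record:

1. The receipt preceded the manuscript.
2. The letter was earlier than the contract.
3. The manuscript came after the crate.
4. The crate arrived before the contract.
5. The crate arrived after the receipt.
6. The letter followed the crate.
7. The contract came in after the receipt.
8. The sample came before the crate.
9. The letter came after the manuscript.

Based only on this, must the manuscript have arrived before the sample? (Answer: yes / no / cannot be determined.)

no

Tracing the constraints gives the sample → the crate → the manuscript, so the sample must come before the manuscript.
That means the manuscript cannot be before the sample.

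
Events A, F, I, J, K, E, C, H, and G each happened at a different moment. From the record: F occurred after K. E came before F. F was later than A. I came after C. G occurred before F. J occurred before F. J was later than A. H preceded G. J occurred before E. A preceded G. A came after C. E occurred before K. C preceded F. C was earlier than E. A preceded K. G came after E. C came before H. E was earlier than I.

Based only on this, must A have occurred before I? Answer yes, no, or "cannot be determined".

yes

Chain the constraints: A → J → E → I. Each link is directly stated, so A comes before I.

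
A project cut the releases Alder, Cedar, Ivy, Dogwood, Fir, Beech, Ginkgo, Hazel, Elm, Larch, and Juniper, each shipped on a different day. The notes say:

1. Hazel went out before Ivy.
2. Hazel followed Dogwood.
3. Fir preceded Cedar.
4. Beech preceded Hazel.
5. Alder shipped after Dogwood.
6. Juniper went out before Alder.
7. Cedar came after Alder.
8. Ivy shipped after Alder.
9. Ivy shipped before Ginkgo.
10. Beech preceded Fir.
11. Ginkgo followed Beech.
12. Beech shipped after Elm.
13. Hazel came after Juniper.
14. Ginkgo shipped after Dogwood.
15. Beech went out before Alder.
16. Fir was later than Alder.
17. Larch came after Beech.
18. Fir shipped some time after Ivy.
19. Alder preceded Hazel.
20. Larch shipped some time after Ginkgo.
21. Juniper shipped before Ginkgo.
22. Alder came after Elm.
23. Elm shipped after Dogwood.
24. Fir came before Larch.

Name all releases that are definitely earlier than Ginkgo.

Alder, Beech, Dogwood, Elm, Hazel, Ivy, Juniper

Directly stated before Ginkgo: Beech, Dogwood, Ivy, and Juniper.
Alder reaches Ginkgo via Alder → Ivy → Ginkgo.
Elm reaches Ginkgo via Elm → Beech → Ginkgo.
Hazel reaches Ginkgo via Hazel → Ivy → Ginkgo.
No chain forces Cedar (or any of the others) ahead of Ginkgo.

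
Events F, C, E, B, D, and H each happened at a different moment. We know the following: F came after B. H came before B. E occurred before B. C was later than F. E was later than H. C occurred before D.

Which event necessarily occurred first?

H

H has a chain of constraints placing it before every other event, so H must be first.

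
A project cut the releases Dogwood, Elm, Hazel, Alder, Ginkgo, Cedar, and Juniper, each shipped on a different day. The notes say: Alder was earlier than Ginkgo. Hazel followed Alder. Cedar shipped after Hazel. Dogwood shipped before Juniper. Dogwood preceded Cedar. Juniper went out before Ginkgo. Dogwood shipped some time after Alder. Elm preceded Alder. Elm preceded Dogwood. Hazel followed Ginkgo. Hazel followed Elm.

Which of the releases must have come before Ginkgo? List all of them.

Alder, Dogwood, Elm, Juniper

Directly stated before Ginkgo: Alder and Juniper.
Dogwood reaches Ginkgo via Dogwood → Juniper → Ginkgo.
Elm reaches Ginkgo via Elm → Alder → Ginkgo.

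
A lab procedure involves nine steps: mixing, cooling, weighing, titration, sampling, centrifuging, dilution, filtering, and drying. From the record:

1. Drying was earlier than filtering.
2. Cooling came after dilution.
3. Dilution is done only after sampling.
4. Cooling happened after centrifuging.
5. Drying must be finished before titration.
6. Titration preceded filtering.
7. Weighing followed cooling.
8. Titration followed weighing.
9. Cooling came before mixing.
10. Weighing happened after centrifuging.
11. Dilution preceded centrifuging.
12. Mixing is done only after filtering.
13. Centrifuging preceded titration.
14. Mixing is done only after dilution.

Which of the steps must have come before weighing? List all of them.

centrifuging, cooling, dilution, sampling

Directly stated before weighing: centrifuging and cooling.
Dilution reaches weighing via dilution → centrifuging → weighing.
Sampling reaches weighing via sampling → dilution → centrifuging → weighing.
No chain forces drying (or any of the others) ahead of weighing.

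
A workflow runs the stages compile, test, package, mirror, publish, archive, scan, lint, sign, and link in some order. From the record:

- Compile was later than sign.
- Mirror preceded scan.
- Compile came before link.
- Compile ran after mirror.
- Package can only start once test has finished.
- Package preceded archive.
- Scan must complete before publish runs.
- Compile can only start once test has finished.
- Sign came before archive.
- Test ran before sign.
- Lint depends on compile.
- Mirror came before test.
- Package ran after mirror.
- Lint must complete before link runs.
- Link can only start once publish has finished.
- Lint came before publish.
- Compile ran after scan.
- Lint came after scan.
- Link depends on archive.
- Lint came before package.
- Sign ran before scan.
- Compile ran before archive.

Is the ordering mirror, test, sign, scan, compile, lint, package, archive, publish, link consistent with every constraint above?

Check each stated constraint against the proposed order — e.g. scan is ahead of publish; mirror is ahead of package. Every pair is in the required order; nothing is violated.

yes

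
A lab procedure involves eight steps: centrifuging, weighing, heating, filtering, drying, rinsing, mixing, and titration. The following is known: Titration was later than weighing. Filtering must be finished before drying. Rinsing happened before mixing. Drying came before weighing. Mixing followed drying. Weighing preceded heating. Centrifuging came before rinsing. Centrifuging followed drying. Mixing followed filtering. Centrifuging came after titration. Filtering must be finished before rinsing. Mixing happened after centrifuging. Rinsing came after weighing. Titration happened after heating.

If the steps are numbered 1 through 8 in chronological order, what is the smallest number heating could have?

4

Drying, filtering, and weighing must all come before heating — 3 forced predecessors.
Nothing else is forced ahead of heating, so its earliest slot is position 3 + 1 = 4.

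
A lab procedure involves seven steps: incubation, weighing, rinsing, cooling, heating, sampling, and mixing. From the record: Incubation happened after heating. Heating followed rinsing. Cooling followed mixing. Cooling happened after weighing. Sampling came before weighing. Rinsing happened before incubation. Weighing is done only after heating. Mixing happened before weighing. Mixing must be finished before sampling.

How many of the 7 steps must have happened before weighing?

Directly stated before weighing: heating, mixing, and sampling.
Rinsing reaches weighing via rinsing → heating → weighing.
No chain forces cooling (or any of the others) ahead of weighing.
That's heating, mixing, rinsing, and sampling — 4 in all.

4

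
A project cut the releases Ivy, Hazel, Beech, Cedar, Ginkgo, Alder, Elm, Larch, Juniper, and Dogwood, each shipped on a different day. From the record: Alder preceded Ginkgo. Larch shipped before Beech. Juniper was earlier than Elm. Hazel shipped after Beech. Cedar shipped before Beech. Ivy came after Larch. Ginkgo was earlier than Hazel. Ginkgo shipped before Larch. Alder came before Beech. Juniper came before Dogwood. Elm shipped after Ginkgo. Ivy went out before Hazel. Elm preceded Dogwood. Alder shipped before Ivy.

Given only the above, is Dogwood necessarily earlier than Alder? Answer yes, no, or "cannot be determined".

no

Tracing the constraints gives Alder → Ginkgo → Elm → Dogwood, so Alder must come before Dogwood.
That means Dogwood cannot be before Alder.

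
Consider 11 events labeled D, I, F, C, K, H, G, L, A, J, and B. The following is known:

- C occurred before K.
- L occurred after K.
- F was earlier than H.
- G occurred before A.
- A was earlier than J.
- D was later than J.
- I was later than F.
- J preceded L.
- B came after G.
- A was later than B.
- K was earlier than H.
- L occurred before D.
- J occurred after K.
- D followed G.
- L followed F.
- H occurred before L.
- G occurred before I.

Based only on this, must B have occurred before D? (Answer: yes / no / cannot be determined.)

Chain the constraints: B → A → J → D. Each link is directly stated, so B comes before D.

yes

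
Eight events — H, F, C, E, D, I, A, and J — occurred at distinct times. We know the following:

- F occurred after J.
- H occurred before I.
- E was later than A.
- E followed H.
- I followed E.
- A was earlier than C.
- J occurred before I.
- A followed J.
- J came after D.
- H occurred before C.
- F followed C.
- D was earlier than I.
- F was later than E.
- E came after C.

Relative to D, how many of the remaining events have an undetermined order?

Forced after D: A, C, E, F, I, and J.
That leaves H with no forced order relative to D — 1.

1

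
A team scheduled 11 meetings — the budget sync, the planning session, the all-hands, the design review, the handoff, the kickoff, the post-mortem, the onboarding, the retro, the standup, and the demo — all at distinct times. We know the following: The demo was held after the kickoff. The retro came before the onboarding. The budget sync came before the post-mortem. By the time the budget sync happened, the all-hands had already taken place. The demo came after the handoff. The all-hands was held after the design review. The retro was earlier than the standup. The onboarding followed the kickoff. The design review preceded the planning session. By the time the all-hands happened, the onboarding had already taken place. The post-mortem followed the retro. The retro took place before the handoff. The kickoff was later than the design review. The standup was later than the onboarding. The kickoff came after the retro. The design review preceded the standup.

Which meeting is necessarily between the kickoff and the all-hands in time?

the onboarding

Tracing the constraints gives the kickoff → the onboarding → the all-hands, so the onboarding sits after the kickoff and before the all-hands.
No other meeting is forced both after the kickoff and before the all-hands.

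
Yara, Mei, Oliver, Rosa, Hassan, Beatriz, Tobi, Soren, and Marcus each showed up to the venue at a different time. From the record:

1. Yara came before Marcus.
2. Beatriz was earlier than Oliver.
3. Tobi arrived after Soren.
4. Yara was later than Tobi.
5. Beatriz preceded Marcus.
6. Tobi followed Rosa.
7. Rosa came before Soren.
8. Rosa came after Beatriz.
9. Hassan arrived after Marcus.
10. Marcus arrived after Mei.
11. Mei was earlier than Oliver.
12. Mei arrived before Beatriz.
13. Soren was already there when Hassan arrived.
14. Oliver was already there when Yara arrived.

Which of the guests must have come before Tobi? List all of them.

Beatriz, Mei, Rosa, Soren

Directly stated before Tobi: Rosa and Soren.
Beatriz reaches Tobi via Beatriz → Rosa → Tobi.
Mei reaches Tobi via Mei → Beatriz → Rosa → Tobi.
No chain forces Hassan (or any of the others) ahead of Tobi.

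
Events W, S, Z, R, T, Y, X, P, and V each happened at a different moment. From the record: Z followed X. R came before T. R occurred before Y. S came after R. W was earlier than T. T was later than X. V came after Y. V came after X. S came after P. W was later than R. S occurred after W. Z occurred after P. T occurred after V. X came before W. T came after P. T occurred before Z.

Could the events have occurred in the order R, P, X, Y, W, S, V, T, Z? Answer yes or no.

Check each stated constraint against the proposed order — e.g. R is ahead of T; P is ahead of Z. Every pair is in the required order; nothing is violated.

yes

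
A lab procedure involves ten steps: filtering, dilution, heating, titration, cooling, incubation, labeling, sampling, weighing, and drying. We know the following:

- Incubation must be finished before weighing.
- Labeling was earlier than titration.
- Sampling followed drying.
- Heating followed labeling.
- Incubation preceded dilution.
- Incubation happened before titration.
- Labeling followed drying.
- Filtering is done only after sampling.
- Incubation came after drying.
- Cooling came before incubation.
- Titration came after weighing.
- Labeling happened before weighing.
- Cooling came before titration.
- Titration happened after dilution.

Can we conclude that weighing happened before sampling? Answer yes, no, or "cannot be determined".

No chain of stated constraints runs from weighing to sampling, and none runs from sampling to weighing either.
So the relative order of weighing and sampling is not fixed by the given facts.

cannot be determined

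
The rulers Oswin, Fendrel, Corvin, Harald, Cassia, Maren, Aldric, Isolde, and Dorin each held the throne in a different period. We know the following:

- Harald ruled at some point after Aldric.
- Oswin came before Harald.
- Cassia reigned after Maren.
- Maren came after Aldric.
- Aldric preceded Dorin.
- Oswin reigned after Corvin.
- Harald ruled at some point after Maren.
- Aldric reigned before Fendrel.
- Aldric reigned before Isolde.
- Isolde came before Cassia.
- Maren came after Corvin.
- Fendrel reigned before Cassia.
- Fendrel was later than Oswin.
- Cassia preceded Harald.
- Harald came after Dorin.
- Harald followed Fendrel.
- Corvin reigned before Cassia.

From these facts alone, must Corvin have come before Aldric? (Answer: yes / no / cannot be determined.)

No chain of stated constraints runs from Corvin to Aldric, and none runs from Aldric to Corvin either.
So the relative order of Corvin and Aldric is not fixed by the given facts.

cannot be determined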